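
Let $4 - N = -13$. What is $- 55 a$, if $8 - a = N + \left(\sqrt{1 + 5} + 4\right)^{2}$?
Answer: $1705 + 440 \sqrt{6} \approx 2782.8$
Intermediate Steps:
$N = 17$ ($N = 4 - -13 = 4 + 13 = 17$)
$a = -9 - \left(4 + \sqrt{6}\right)^{2}$ ($a = 8 - \left(17 + \left(\sqrt{1 + 5} + 4\right)^{2}\right) = 8 - \left(17 + \left(\sqrt{6} + 4\right)^{2}\right) = 8 - \left(17 + \left(4 + \sqrt{6}\right)^{2}\right) = -9 - \left(4 + \sqrt{6}\right)^{2} \approx -50.596$)
$- 55 a = - 55 \left(-31 - 8 \sqrt{6}\right) = 1705 + 440 \sqrt{6}$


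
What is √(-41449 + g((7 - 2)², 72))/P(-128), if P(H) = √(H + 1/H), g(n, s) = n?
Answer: 32*√84841530/16385 ≈ 17.989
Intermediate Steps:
√(-41449 + g((7 - 2)², 72))/P(-128) = √(-41449 + (7 - 2)²)/(√(-128 + 1/(-128))) = √(-41449 + 5²)/(√(-128 - 1/128)) = √(-41449 + 25)/(√(-16385/128)) = √(-41424)/((I*√32770/16)) = (4*I*√2589)*(-8*I*√32770/16385) = 32*√84841530/16385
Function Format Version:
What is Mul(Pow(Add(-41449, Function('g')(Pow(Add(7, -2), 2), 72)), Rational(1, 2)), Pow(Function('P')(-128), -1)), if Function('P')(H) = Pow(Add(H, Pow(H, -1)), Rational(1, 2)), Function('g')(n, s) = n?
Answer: Mul(Rational(32, 16385), Pow(84841530, Rational(1, 2))) ≈ 17.989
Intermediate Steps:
Mul(Pow(Add(-41449, Function('g')(Pow(Add(7, -2), 2), 72)), Rational(1, 2)), Pow(Function('P')(-128), -1)) = Mul(Pow(Add(-41449, Pow(Add(7, -2), 2)), Rational(1, 2)), Pow(Pow(Add(-128, Pow(-128, -1)), Rational(1, 2)), -1)) = Mul(Pow(Add(-41449, Pow(5, 2)), Rational(1, 2)), Pow(Pow(Add(-128, Rational(-1, 128)), Rational(1, 2)), -1)) = Mul(Pow(Add(-41449, 25), Rational(1, 2)), Pow(Pow(Rational(-16385, 128), Rational(1, 2)), -1)) = Mul(Pow(-41424, Rational(1, 2)), Pow(Mul(Rational(1, 16), I, Pow(32770, Rational(1, 2))), -1)) = Mul(Mul(4, I, Pow(2589, Rational(1, 2))), Mul(Rational(-8, 16385), I, Pow(32770, Rational(1, 2)))) = Mul(Rational(32, 16385), Pow(84841530, Rational(1, 2)))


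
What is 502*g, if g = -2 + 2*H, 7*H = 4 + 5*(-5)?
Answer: -4016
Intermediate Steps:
H = -3 (H = (4 + 5*(-5))/7 = (4 - 25)/7 = (⅐)*(-21) = -3)
g = -8 (g = -2 + 2*(-3) = -2 - 6 = -8)
502*g = 502*(-8) = -4016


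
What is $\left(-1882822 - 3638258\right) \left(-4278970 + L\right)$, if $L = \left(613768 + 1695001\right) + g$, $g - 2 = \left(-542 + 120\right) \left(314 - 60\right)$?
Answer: $11469419817960$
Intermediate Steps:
$g = -107186$ ($g = 2 + \left(-542 + 120\right) \left(314 - 60\right) = 2 - 422 \left(314 - 60\right) = 2 - 107188 = -107186$)
$L = 2201583$ ($L = \left(613768 + 1695001\right) - 107186 = 2308769 - 107186 = 2201583$)
$\left(-1882822 - 3638258\right) \left(-4278970 + L\right) = \left(-1882822 - 3638258\right) \left(-4278970 + 2201583\right) = \left(-5521080\right) \left(-2077387\right) = 11469419817960$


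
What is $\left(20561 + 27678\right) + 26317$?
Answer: $74556$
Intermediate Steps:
$\left(20561 + 27678\right) + 26317 = 48239 + 26317 = 74556$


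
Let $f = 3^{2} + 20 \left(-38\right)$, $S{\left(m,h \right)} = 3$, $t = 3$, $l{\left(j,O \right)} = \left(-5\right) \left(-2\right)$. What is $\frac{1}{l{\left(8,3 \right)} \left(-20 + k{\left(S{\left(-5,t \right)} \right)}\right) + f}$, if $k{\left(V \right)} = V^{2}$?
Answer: $- \frac{1}{861} \approx -0.0011614$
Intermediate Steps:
$l{\left(j,O \right)} = 10$
$f = -751$ ($f = 9 - 760 = -751$)
$\frac{1}{l{\left(8,3 \right)} \left(-20 + k{\left(S{\left(-5,t \right)} \right)}\right) + f} = \frac{1}{10 \left(-20 + 3^{2}\right) - 751} = \frac{1}{10 \left(-20 + 9\right) - 751} = \frac{1}{10 \left(-11\right) - 751} = \frac{1}{-110 - 751} = \frac{1}{-861} = - \frac{1}{861}$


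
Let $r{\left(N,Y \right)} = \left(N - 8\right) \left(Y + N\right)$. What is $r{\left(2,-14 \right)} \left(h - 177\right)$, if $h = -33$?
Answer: $-15120$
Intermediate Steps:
$r{\left(N,Y \right)} = \left(-8 + N\right) \left(N + Y\right)$
$r{\left(2,-14 \right)} \left(h - 177\right) = \left(2^{2} - 16 - -112 + 2 \left(-14\right)\right) \left(-33 - 177\right) = \left(4 - 16 + 112 - 28\right) \left(-210\right) = 72 \left(-210\right) = -15120$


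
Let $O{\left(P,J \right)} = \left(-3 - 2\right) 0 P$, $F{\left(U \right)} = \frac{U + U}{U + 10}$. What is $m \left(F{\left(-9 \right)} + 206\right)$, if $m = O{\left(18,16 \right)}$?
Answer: $0$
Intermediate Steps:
$F{\left(U \right)} = \frac{2 U}{10 + U}$
$O{\left(P,J \right)} = 0$ ($O{\left(P,J \right)} = \left(-5\right) 0 = 0$)
$m = 0$
$m \left(F{\left(-9 \right)} + 206\right) = 0 \left(2 \left(-9\right) \frac{1}{10 - 9} + 206\right) = 0 \left(2 \left(-9\right) 1^{-1} + 206\right) = 0 \left(2 \left(-9\right) 1 + 206\right) = 0 \left(-18 + 206\right) = 0 \cdot 188 = 0$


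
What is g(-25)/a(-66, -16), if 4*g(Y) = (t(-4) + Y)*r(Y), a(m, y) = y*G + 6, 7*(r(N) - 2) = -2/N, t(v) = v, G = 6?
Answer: 1276/7875 ≈ 0.16203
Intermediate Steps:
r(N) = 2 - 2/(7*N) (r(N) = 2 + (-2/N)/7 = 2 - 2/(7*N))
a(m, y) = 6 + 6*y (a(m, y) = y*6 + 6 = 6*y + 6 = 6 + 6*y)
g(Y) = (-4 + Y)*(2 - 2/(7*Y))/4 (g(Y) = ((-4 + Y)*(2 - 2/(7*Y)))/4 = (-4 + Y)*(2 - 2/(7*Y))/4)
g(-25)/a(-66, -16) = ((1/14)*(-1 + 7*(-25))*(-4 - 25)/(-25))/(6 + 6*(-16)) = ((1/14)*(-1/25)*(-1 - 175)*(-29))/(6 - 96) = ((1/14)*(-1/25)*(-176)*(-29))/(-90) = -2552/175*(-1/90) = 1276/7875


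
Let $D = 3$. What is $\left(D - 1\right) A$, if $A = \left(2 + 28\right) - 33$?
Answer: $-6$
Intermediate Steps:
$A = -3$ ($A = 30 - 33 = -3$)
$\left(D - 1\right) A = \left(3 - 1\right) \left(-3\right) = 2 \left(-3\right) = -6$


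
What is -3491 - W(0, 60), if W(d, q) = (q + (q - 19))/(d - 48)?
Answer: -167467/48 ≈ -3488.9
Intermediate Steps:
W(d, q) = (-19 + 2*q)/(-48 + d) (W(d, q) = (q + (-19 + q))/(-48 + d) = (-19 + 2*q)/(-48 + d))
-3491 - W(0, 60) = -3491 - (-19 + 2*60)/(-48 + 0) = -3491 - (-19 + 120)/(-48) = -3491 - (-1)*101/48 = -3491 - 1*(-101/48) = -3491 + 101/48 = -167467/48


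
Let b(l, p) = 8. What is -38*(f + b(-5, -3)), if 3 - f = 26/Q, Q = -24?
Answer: -2755/6 ≈ -459.17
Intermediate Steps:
f = 49/12 (f = 3 - 26/(-24) = 3 - 26*(-1)/24 = 3 - 1*(-13/12) = 3 + 13/12 = 49/12 ≈ 4.0833)
-38*(f + b(-5, -3)) = -38*(49/12 + 8) = -38*145/12 = -2755/6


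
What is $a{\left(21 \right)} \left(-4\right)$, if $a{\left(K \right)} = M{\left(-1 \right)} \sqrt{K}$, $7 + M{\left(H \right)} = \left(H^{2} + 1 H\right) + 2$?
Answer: $20 \sqrt{21} \approx 91.651$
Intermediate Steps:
$M{\left(H \right)} = -5 + H + H^{2}$ ($M{\left(H \right)} = -7 + \left(\left(H^{2} + 1 H\right) + 2\right) = -7 + \left(\left(H^{2} + H\right) + 2\right) = -7 + \left(\left(H + H^{2}\right) + 2\right) = -7 + \left(2 + H + H^{2}\right) = -5 + H + H^{2}$)
$a{\left(K \right)} = - 5 \sqrt{K}$ ($a{\left(K \right)} = \left(-5 - 1 + \left(-1\right)^{2}\right) \sqrt{K} = \left(-5 - 1 + 1\right) \sqrt{K} = - 5 \sqrt{K}$)
$a{\left(21 \right)} \left(-4\right) = - 5 \sqrt{21} \left(-4\right) = 20 \sqrt{21}$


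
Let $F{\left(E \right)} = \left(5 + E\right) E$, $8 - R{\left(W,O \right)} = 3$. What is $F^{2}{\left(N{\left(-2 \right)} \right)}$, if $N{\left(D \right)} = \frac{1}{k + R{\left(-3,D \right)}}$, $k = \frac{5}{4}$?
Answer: $\frac{266256}{390625} \approx 0.68162$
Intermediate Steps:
$R{\left(W,O \right)} = 5$ ($R{\left(W,O \right)} = 8 - 3 = 5$)
$k = \frac{5}{4}$ ($k = 5 \cdot \frac{1}{4} = \frac{5}{4} \approx 1.25$)
$N{\left(D \right)} = \frac{4}{25}$ ($N{\left(D \right)} = \frac{1}{\frac{5}{4} + 5} = \frac{1}{\frac{25}{4}} = \frac{4}{25}$)
$F{\left(E \right)} = E \left(5 + E\right)$
$F^{2}{\left(N{\left(-2 \right)} \right)} = \left(\frac{4 \left(5 + \frac{4}{25}\right)}{25}\right)^{2} = \left(\frac{4}{25} \cdot \frac{129}{25}\right)^{2} = \left(\frac{516}{625}\right)^{2} = \frac{266256}{390625}$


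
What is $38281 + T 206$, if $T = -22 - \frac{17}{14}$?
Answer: $\frac{234492}{7} \approx 33499.0$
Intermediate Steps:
$T = - \frac{325}{14}$ ($T = -22 - \frac{17}{14} = - \frac{325}{14} \approx -23.214$)
$38281 + T 206 = 38281 - \frac{33475}{7} = \frac{234492}{7}$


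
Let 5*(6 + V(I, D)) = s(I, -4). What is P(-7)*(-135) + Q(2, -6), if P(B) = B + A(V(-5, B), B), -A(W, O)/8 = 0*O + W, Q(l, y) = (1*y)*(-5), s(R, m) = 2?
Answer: -5073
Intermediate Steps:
V(I, D) = -28/5 (V(I, D) = -6 + (⅕)*2 = -6 + ⅖ = -28/5)
Q(l, y) = -5*y (Q(l, y) = y*(-5) = -5*y)
A(W, O) = -8*W (A(W, O) = -8*(0*O + W) = -8*(0 + W) = -8*W)
P(B) = 224/5 + B (P(B) = B - 8*(-28/5) = B + 224/5 = 224/5 + B)
P(-7)*(-135) + Q(2, -6) = (224/5 - 7)*(-135) - 5*(-6) = (189/5)*(-135) + 30 = -5103 + 30 = -5073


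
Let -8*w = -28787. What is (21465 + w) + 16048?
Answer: 328891/8 ≈ 41111.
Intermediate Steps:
w = 28787/8 (w = -⅛*(-28787) = 28787/8 ≈ 3598.4)
(21465 + w) + 16048 = (21465 + 28787/8) + 16048 = 200507/8 + 16048 = 328891/8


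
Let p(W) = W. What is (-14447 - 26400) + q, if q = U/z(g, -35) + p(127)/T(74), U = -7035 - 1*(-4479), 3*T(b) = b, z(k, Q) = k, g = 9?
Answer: -3043313/74 ≈ -41126.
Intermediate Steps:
T(b) = b/3
U = -2556 (U = -7035 + 4479 = -2556)
q = -20635/74 (q = -2556/9 + 127/(((1/3)*74)) = -2556*1/9 + 127/(74/3) = -284 + 127*(3/74) = -284 + 381/74 = -20635/74 ≈ -278.85)
(-14447 - 26400) + q = (-14447 - 26400) - 20635/74 = -40847 - 20635/74 = -3043313/74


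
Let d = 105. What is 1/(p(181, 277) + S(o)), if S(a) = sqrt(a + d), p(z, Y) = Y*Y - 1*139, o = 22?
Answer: 76590/5866027973 - sqrt(127)/5866027973 ≈ 1.3055e-5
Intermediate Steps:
p(z, Y) = -139 + Y**2 (p(z, Y) = Y**2 - 139 = -139 + Y**2)
S(a) = sqrt(105 + a) (S(a) = sqrt(a + 105) = sqrt(105 + a))
1/(p(181, 277) + S(o)) = 1/((-139 + 277**2) + sqrt(105 + 22)) = 1/((-139 + 76729) + sqrt(127)) = 1/(76590 + sqrt(127))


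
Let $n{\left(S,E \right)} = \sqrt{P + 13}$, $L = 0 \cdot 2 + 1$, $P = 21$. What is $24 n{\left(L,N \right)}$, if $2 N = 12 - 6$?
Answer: $24 \sqrt{34} \approx 139.94$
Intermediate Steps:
$L = 1$ ($L = 0 + 1 = 1$)
$N = 3$ ($N = \frac{12 - 6}{2} = \frac{1}{2} \cdot 6 = 3$)
$n{\left(S,E \right)} = \sqrt{34}$ ($n{\left(S,E \right)} = \sqrt{21 + 13} = \sqrt{34}$)
$24 n{\left(L,N \right)} = 24 \sqrt{34}$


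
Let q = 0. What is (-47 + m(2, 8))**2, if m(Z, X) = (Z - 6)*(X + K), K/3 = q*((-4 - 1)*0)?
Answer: 6241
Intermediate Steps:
K = 0 (K = 3*(0*((-4 - 1)*0)) = 3*(0*(-5*0)) = 3*(0*0) = 3*0 = 0)
m(Z, X) = X*(-6 + Z) (m(Z, X) = (Z - 6)*(X + 0) = (-6 + Z)*X = X*(-6 + Z))
(-47 + m(2, 8))**2 = (-47 + 8*(-6 + 2))**2 = (-47 + 8*(-4))**2 = (-47 - 32)**2 = (-79)**2 = 6241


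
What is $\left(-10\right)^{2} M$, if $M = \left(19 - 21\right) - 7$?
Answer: $-900$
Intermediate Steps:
$M = -9$ ($M = -2 - 7 = -9$)
$\left(-10\right)^{2} M = \left(-10\right)^{2} \left(-9\right) = 100 \left(-9\right) = -900$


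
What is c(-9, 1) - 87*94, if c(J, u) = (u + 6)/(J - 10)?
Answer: -155389/19 ≈ -8178.4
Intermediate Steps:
c(J, u) = (6 + u)/(-10 + J)
c(-9, 1) - 87*94 = (6 + 1)/(-10 - 9) - 87*94 = 7/(-19) - 8178 = -1/19*7 - 8178 = -7/19 - 8178 = -155389/19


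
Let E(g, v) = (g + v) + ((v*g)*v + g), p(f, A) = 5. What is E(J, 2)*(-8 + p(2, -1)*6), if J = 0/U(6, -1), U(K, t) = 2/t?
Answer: 44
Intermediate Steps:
J = 0 (J = 0/((2/(-1))) = 0/((2*(-1))) = 0/(-2) = 0*(-1/2) = 0)
E(g, v) = v + 2*g + g*v**2 (E(g, v) = (g + v) + ((g*v)*v + g) = (g + v) + (g*v**2 + g) = (g + v) + (g + g*v**2) = v + 2*g + g*v**2)
E(J, 2)*(-8 + p(2, -1)*6) = (2 + 2*0 + 0*2**2)*(-8 + 5*6) = (2 + 0 + 0*4)*(-8 + 30) = (2 + 0 + 0)*22 = 2*22 = 44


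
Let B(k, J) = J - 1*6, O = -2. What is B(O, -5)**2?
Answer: 121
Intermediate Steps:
B(k, J) = -6 + J (B(k, J) = J - 6 = -6 + J)
B(O, -5)**2 = (-6 - 5)**2 = (-11)**2 = 121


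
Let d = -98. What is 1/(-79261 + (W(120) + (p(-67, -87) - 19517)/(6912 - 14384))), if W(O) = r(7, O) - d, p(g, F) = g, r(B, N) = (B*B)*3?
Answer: -467/36899248 ≈ -1.2656e-5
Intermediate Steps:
r(B, N) = 3*B**2 (r(B, N) = B**2*3 = 3*B**2)
W(O) = 245 (W(O) = 3*7**2 - 1*(-98) = 3*49 + 98 = 147 + 98 = 245)
1/(-79261 + (W(120) + (p(-67, -87) - 19517)/(6912 - 14384))) = 1/(-79261 + (245 + (-67 - 19517)/(6912 - 14384))) = 1/(-79261 + (245 - 19584/(-7472))) = 1/(-79261 + (245 - 19584*(-1/7472))) = 1/(-79261 + (245 + 1224/467)) = 1/(-79261 + 115639/467) = 1/(-36899248/467) = -467/36899248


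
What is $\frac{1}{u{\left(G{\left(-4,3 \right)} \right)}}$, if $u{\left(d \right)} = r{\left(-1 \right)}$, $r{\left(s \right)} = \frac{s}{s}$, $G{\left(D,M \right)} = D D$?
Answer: $1$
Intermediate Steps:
$G{\left(D,M \right)} = D^{2}$
$r{\left(s \right)} = 1$
$u{\left(d \right)} = 1$
$\frac{1}{u{\left(G{\left(-4,3 \right)} \right)}} = 1^{-1} = 1$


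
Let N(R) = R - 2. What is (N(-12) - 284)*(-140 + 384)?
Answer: -72712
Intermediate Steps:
N(R) = -2 + R
(N(-12) - 284)*(-140 + 384) = ((-2 - 12) - 284)*(-140 + 384) = (-14 - 284)*244 = -298*244 = -72712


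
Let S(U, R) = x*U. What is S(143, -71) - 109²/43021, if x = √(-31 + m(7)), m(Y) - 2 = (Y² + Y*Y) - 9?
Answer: -11881/43021 + 286*√15 ≈ 1107.4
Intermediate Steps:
m(Y) = -7 + 2*Y² (m(Y) = 2 + ((Y² + Y*Y) - 9) = 2 + ((Y² + Y²) - 9) = 2 + (2*Y² - 9) = 2 + (-9 + 2*Y²) = -7 + 2*Y²)
x = 2*√15 (x = √(-31 + (-7 + 2*7²)) = √(-31 + (-7 + 2*49)) = √(-31 + (-7 + 98)) = √(-31 + 91) = √60 = 2*√15 ≈ 7.7460)
S(U, R) = 2*U*√15 (S(U, R) = (2*√15)*U = 2*U*√15)
S(143, -71) - 109²/43021 = 2*143*√15 - 109²/43021 = 286*√15 - 11881/43021 = -11881/43021 + 286*√15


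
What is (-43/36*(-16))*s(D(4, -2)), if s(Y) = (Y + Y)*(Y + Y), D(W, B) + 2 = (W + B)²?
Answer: 2752/9 ≈ 305.78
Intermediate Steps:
D(W, B) = -2 + (B + W)² (D(W, B) = -2 + (W + B)² = -2 + (B + W)²)
s(Y) = 4*Y² (s(Y) = (2*Y)*(2*Y) = 4*Y²)
(-43/36*(-16))*s(D(4, -2)) = (-43/36*(-16))*(4*(-2 + (-2 + 4)²)²) = (-43*1/36*(-16))*(4*(-2 + 2²)²) = (-43/36*(-16))*(4*(-2 + 4)²) = 172*(4*2²)/9 = 172*(4*4)/9 = (172/9)*16 = 2752/9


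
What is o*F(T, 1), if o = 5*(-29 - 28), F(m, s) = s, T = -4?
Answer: -285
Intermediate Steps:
o = -285 (o = 5*(-57) = -285)
o*F(T, 1) = -285*1 = -285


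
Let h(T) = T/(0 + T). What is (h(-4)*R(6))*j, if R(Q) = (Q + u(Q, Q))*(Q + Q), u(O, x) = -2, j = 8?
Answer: 384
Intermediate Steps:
h(T) = 1 (h(T) = T/T = 1)
R(Q) = 2*Q*(-2 + Q) (R(Q) = (Q - 2)*(Q + Q) = (-2 + Q)*(2*Q) = 2*Q*(-2 + Q))
(h(-4)*R(6))*j = (1*(2*6*(-2 + 6)))*8 = (1*(2*6*4))*8 = (1*48)*8 = 48*8 = 384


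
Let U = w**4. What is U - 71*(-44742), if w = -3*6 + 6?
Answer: 3197418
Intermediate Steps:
w = -12 (w = -18 + 6 = -12)
U = 20736 (U = (-12)**4 = 20736)
U - 71*(-44742) = 20736 - 71*(-44742) = 20736 + 3176682 = 3197418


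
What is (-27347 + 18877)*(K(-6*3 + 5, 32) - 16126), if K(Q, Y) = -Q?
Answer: 136477110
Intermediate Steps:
(-27347 + 18877)*(K(-6*3 + 5, 32) - 16126) = (-27347 + 18877)*(-(-6*3 + 5) - 16126) = -8470*(-(-18 + 5) - 16126) = -8470*(-1*(-13) - 16126) = -8470*(13 - 16126) = -8470*(-16113) = 136477110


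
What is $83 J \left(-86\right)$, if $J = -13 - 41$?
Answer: $385452$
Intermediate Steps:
$J = -54$ ($J = -13 - 41 = -54$)
$83 J \left(-86\right) = 83 \left(-54\right) \left(-86\right) = \left(-4482\right) \left(-86\right) = 385452$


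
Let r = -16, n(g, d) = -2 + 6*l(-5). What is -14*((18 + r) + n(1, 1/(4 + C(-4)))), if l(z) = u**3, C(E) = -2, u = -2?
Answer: 672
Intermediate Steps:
l(z) = -8 (l(z) = (-2)**3 = -8)
n(g, d) = -50 (n(g, d) = -2 + 6*(-8) = -2 - 48 = -50)
-14*((18 + r) + n(1, 1/(4 + C(-4)))) = -14*((18 - 16) - 50) = -14*(2 - 50) = -14*(-48) = 672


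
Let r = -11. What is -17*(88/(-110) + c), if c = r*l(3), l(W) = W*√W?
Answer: 68/5 + 561*√3 ≈ 985.28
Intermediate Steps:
l(W) = W^(3/2)
c = -33*√3 ≈ -57.158
-17*(88/(-110) + c) = -17*(88/(-110) - 33*√3) = -17*(88*(-1/110) - 33*√3) = -17*(-⅘ - 33*√3) = 68/5 + 561*√3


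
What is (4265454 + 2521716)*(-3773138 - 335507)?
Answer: -27886072084650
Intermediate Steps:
(4265454 + 2521716)*(-3773138 - 335507) = 6787170*(-4108645) = -27886072084650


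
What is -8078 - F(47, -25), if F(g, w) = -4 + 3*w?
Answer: -7999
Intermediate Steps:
-8078 - F(47, -25) = -8078 - (-4 + 3*(-25)) = -8078 - (-4 - 75) = -8078 - 1*(-79) = -8078 + 79 = -7999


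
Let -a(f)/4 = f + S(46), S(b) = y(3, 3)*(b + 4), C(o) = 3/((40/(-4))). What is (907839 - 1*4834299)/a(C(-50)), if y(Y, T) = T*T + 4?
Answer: 9816150/6497 ≈ 1510.9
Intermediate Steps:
y(Y, T) = 4 + T² (y(Y, T) = T² + 4 = 4 + T²)
C(o) = -3/10 (C(o) = 3/((40*(-¼))) = 3/(-10) = 3*(-⅒) = -3/10)
S(b) = 52 + 13*b (S(b) = (4 + 3²)*(b + 4) = (4 + 9)*(4 + b) = 13*(4 + b) = 52 + 13*b)
a(f) = -2600 - 4*f (a(f) = -4*(f + (52 + 13*46)) = -4*(f + (52 + 598)) = -4*(f + 650) = -4*(650 + f) = -2600 - 4*f)
(907839 - 1*4834299)/a(C(-50)) = (907839 - 1*4834299)/(-2600 - 4*(-3/10)) = (907839 - 4834299)/(-2600 + 6/5) = -3926460/(-12994/5) = -3926460*(-5/12994) = 9816150/6497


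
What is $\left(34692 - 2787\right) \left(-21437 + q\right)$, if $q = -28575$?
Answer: $-1595632860$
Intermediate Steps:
$\left(34692 - 2787\right) \left(-21437 + q\right) = \left(34692 - 2787\right) \left(-21437 - 28575\right) = 31905 \left(-50012\right) = -1595632860$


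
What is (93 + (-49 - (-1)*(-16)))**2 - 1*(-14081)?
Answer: 14865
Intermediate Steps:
(93 + (-49 - (-1)*(-16)))**2 - 1*(-14081) = (93 + (-49 - 1*16))**2 + 14081 = (93 + (-49 - 16))**2 + 14081 = (93 - 65)**2 + 14081 = 28**2 + 14081 = 784 + 14081 = 14865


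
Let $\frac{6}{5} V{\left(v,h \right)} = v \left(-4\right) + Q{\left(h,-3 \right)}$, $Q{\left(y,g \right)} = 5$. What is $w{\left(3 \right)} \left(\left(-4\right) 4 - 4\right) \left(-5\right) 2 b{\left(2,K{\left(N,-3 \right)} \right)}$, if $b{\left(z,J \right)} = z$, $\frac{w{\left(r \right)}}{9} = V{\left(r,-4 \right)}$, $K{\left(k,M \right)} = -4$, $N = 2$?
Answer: $-21000$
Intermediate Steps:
$V{\left(v,h \right)} = \frac{25}{6} - \frac{10 v}{3}$ ($V{\left(v,h \right)} = \frac{5 \left(v \left(-4\right) + 5\right)}{6} = \frac{5 \left(- 4 v + 5\right)}{6} = \frac{5 \left(5 - 4 v\right)}{6} = \frac{25}{6} - \frac{10 v}{3}$)
$w{\left(r \right)} = \frac{75}{2} - 30 r$ ($w{\left(r \right)} = 9 \left(\frac{25}{6} - \frac{10 r}{3}\right) = \frac{75}{2} - 30 r$)
$w{\left(3 \right)} \left(\left(-4\right) 4 - 4\right) \left(-5\right) 2 b{\left(2,K{\left(N,-3 \right)} \right)} = \left(\frac{75}{2} - 90\right) \left(\left(-4\right) 4 - 4\right) \left(-5\right) 2 \cdot 2 = \left(\frac{75}{2} - 90\right) \left(-16 - 4\right) \left(-5\right) 2 \cdot 2 = - \frac{105 \left(-20\right) \left(-5\right) 2}{2} \cdot 2 = - \frac{105 \cdot 100 \cdot 2}{2} \cdot 2 = \left(- \frac{105}{2}\right) 200 \cdot 2 = \left(-10500\right) 2 = -21000$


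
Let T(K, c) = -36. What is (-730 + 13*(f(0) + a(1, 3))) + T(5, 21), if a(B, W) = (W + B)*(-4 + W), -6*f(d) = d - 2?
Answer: -2441/3 ≈ -813.67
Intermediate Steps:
f(d) = 1/3 - d/6 (f(d) = -(d - 2)/6 = -(-2 + d)/6 = 1/3 - d/6)
a(B, W) = (-4 + W)*(B + W) (a(B, W) = (B + W)*(-4 + W) = (-4 + W)*(B + W))
(-730 + 13*(f(0) + a(1, 3))) + T(5, 21) = (-730 + 13*((1/3 - 1/6*0) + (3**2 - 4*1 - 4*3 + 1*3))) - 36 = (-730 + 13*((1/3 + 0) + (9 - 4 - 12 + 3))) - 36 = (-730 + 13*(1/3 - 4)) - 36 = (-730 + 13*(-11/3)) - 36 = (-730 - 143/3) - 36 = -2333/3 - 36 = -2441/3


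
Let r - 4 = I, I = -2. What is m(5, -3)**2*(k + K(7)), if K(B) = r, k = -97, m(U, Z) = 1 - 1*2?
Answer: -95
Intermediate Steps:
m(U, Z) = -1 (m(U, Z) = 1 - 2 = -1)
r = 2 (r = 4 - 2 = 2)
K(B) = 2
m(5, -3)**2*(k + K(7)) = (-1)**2*(-97 + 2) = 1*(-95) = -95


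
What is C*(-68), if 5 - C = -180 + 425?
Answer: 16320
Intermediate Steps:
C = -240 (C = 5 - (-180 + 425) = 5 - 1*245 = 5 - 245 = -240)
C*(-68) = -240*(-68) = 16320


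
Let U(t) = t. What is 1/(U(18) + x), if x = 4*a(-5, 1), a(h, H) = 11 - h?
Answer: 1/82 ≈ 0.012195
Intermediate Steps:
x = 64 (x = 4*(11 - 1*(-5)) = 4*(11 + 5) = 4*16 = 64)
1/(U(18) + x) = 1/(18 + 64) = 1/82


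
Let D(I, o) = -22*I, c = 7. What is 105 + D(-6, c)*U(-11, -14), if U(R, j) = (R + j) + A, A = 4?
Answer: -2667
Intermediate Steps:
U(R, j) = 4 + R + j (U(R, j) = (R + j) + 4 = 4 + R + j)
105 + D(-6, c)*U(-11, -14) = 105 + (-22*(-6))*(4 - 11 - 14) = 105 + 132*(-21) = 105 - 2772 = -2667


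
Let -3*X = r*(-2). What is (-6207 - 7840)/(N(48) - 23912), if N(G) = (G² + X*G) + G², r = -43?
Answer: 1277/1880 ≈ 0.67926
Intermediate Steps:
X = -86/3 (X = -(-43)*(-2)/3 = -⅓*86 = -86/3 ≈ -28.667)
N(G) = 2*G² - 86*G/3 (N(G) = (G² - 86*G/3) + G² = 2*G² - 86*G/3)
(-6207 - 7840)/(N(48) - 23912) = (-6207 - 7840)/((⅔)*48*(-43 + 3*48) - 23912) = -14047/((⅔)*48*(-43 + 144) - 23912) = -14047/((⅔)*48*101 - 23912) = -14047/(3232 - 23912) = -14047/(-20680) = -14047*(-1/20680) = 1277/1880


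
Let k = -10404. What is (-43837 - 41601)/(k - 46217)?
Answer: 85438/56621 ≈ 1.5089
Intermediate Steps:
(-43837 - 41601)/(k - 46217) = (-43837 - 41601)/(-10404 - 46217) = -85438/(-56621) = -85438*(-1/56621) = 85438/56621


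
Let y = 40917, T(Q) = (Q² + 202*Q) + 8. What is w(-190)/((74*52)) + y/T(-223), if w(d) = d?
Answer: 78278663/9025484 ≈ 8.6731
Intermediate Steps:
T(Q) = 8 + Q² + 202*Q
w(-190)/((74*52)) + y/T(-223) = -190/(74*52) + 40917/(8 + (-223)² + 202*(-223)) = -190/3848 + 40917/(8 + 49729 - 45046) = -190*1/3848 + 40917/4691 = -95/1924 + 40917*(1/4691) = -95/1924 + 40917/4691 = 78278663/9025484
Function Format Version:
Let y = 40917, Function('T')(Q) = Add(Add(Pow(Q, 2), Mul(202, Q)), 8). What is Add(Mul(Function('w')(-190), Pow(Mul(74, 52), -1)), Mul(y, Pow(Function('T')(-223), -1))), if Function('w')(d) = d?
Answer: Rational(78278663, 9025484) ≈ 8.6731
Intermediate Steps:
Function('T')(Q) = Add(8, Pow(Q, 2), Mul(202, Q))
Add(Mul(Function('w')(-190), Pow(Mul(74, 52), -1)), Mul(y, Pow(Function('T')(-223), -1))) = Add(Mul(-190, Pow(Mul(74, 52), -1)), Mul(40917, Pow(Add(8, Pow(-223, 2), Mul(202, -223)), -1))) = Add(Mul(-190, Pow(3848, -1)), Mul(40917, Pow(Add(8, 49729, -45046), -1))) = Add(Mul(-190, Rational(1, 3848)), Mul(40917, Pow(4691, -1))) = Add(Rational(-95, 1924), Mul(40917, Rational(1, 4691))) = Add(Rational(-95, 1924), Rational(40917, 4691)) = Rational(78278663, 9025484)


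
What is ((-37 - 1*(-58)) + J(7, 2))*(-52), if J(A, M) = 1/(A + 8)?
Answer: -16432/15 ≈ -1095.5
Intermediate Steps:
J(A, M) = 1/(8 + A)
((-37 - 1*(-58)) + J(7, 2))*(-52) = ((-37 - 1*(-58)) + 1/(8 + 7))*(-52) = ((-37 + 58) + 1/15)*(-52) = (21 + 1/15)*(-52) = (316/15)*(-52) = -16432/15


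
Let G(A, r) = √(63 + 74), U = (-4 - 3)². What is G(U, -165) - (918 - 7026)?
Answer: 6108 + √137 ≈ 6119.7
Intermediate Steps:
U = 49 (U = (-7)² = 49)
G(A, r) = √137
G(U, -165) - (918 - 7026) = √137 - (918 - 7026) = √137 - 1*(-6108) = √137 + 6108 = 6108 + √137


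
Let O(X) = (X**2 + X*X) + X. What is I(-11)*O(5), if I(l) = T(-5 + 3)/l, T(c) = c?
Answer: 10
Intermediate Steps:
I(l) = -2/l (I(l) = (-5 + 3)/l = -2/l)
O(X) = X + 2*X**2 (O(X) = (X**2 + X**2) + X = 2*X**2 + X = X + 2*X**2)
I(-11)*O(5) = (-2/(-11))*(5*(1 + 2*5)) = (-2*(-1/11))*(5*(1 + 10)) = 2*(5*11)/11 = (2/11)*55 = 10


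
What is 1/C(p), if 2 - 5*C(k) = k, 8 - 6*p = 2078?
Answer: 5/347 ≈ 0.014409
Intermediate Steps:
p = -345 (p = 4/3 - 1/6*2078 = 4/3 - 1039/3 = -345)
C(k) = 2/5 - k/5
1/C(p) = 1/(2/5 - 1/5*(-345)) = 1/(2/5 + 69) = 1/(347/5) = 5/347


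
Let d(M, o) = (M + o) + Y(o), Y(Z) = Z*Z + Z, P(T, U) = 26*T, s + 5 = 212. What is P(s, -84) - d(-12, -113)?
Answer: -7149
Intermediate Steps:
s = 207 (s = -5 + 212 = 207)
Y(Z) = Z + Z² (Y(Z) = Z² + Z = Z + Z²)
d(M, o) = M + o + o*(1 + o) (d(M, o) = (M + o) + o*(1 + o) = M + o + o*(1 + o))
P(s, -84) - d(-12, -113) = 26*207 - (-12 - 113 - 113*(1 - 113)) = 5382 - (-12 - 113 - 113*(-112)) = 5382 - (-12 - 113 + 12656) = 5382 - 1*12531 = 5382 - 12531 = -7149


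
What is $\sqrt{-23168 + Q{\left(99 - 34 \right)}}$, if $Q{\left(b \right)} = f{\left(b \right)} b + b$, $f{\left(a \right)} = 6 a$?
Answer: $\sqrt{2247} \approx 47.403$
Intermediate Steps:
$Q{\left(b \right)} = b + 6 b^{2}$ ($Q{\left(b \right)} = 6 b b + b = 6 b^{2} + b = b + 6 b^{2}$)
$\sqrt{-23168 + Q{\left(99 - 34 \right)}} = \sqrt{-23168 + \left(99 - 34\right) \left(1 + 6 \left(99 - 34\right)\right)} = \sqrt{-23168 + 65 \left(1 + 6 \cdot 65\right)} = \sqrt{-23168 + 65 \left(1 + 390\right)} = \sqrt{-23168 + 65 \cdot 391} = \sqrt{-23168 + 25415} = \sqrt{2247}$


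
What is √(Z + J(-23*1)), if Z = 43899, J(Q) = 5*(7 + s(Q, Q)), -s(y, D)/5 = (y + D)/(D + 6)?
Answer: 16*√49521/17 ≈ 209.44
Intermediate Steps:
s(y, D) = -5*(D + y)/(6 + D) (s(y, D) = -5*(y + D)/(D + 6) = -5*(D + y)/(6 + D))
J(Q) = 35 - 50*Q/(6 + Q) (J(Q) = 5*(7 + 5*(-Q - Q)/(6 + Q)) = 5*(7 + 5*(-2*Q)/(6 + Q)) = 5*(7 - 10*Q/(6 + Q)) = 35 - 50*Q/(6 + Q))
√(Z + J(-23*1)) = √(43899 + 15*(14 - (-23))/(6 - 23*1)) = √(43899 + 15*(14 - 1*(-23))/(6 - 23)) = √(43899 + 15*(14 + 23)/(-17)) = √(43899 + 15*(-1/17)*37) = √(43899 - 555/17) = √(745728/17) = 16*√49521/17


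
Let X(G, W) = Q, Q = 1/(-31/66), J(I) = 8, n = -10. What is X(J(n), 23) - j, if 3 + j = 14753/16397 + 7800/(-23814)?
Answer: 602756444/2017470483 ≈ 0.29877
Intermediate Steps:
Q = -66/31 (Q = 1/(-31*1/66) = 1/(-31/66) = -66/31 ≈ -2.1290)
X(G, W) = -66/31
j = -158000522/65079693 (j = -3 + (14753/16397 + 7800/(-23814)) = -3 + (14753*(1/16397) + 7800*(-1/23814)) = -3 + (14753/16397 - 1300/3969) = -3 + 37238557/65079693 = -158000522/65079693 ≈ -2.4278)
X(J(n), 23) - j = -66/31 - 1*(-158000522/65079693) = -66/31 + 158000522/65079693 = 602756444/2017470483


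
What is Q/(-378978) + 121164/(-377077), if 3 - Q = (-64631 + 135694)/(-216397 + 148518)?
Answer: -1558502396185234/4850086483221987 ≈ -0.32133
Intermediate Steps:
Q = 274700/67879 (Q = 3 - (-64631 + 135694)/(-216397 + 148518) = 3 - 71063/(-67879) = 3 - 71063*(-1)/67879 = 3 - 1*(-71063/67879) = 3 + 71063/67879 = 274700/67879 ≈ 4.0469)
Q/(-378978) + 121164/(-377077) = (274700/67879)/(-378978) + 121164/(-377077) = (274700/67879)*(-1/378978) + 121164*(-1/377077) = -137350/12862323831 - 121164/377077 = -1558502396185234/4850086483221987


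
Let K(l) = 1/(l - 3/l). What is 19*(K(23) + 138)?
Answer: 1379609/526 ≈ 2622.8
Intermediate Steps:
19*(K(23) + 138) = 19*(23/(-3 + 23**2) + 138) = 19*(23/(-3 + 529) + 138) = 19*(23/526 + 138) = 19*(72611/526) = 1379609/526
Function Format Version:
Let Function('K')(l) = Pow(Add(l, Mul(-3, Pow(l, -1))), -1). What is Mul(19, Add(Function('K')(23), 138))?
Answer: Rational(1379609, 526) ≈ 2622.8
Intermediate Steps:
Mul(19, Add(Function('K')(23), 138)) = Mul(19, Add(Mul(23, Pow(Add(-3, Pow(23, 2)), -1)), 138)) = Mul(19, Add(Mul(23, Pow(Add(-3, 529), -1)), 138)) = Mul(19, Add(Mul(23, Pow(526, -1)), 138)) = Mul(19, Add(Mul(23, Rational(1, 526)), 138)) = Mul(19, Add(Rational(23, 526), 138)) = Mul(19, Rational(72611, 526)) = Rational(1379609, 526)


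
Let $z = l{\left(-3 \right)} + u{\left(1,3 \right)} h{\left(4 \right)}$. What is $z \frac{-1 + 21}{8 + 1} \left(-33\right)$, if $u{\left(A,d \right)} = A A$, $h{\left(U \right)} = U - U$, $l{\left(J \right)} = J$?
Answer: $220$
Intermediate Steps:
$h{\left(U \right)} = 0$
$u{\left(A,d \right)} = A^{2}$
$z = -3$ ($z = -3 + 1^{2} \cdot 0 = -3 + 1 \cdot 0 = -3 + 0 = -3$)
$z \frac{-1 + 21}{8 + 1} \left(-33\right) = - 3 \frac{-1 + 21}{8 + 1} \left(-33\right) = - 3 \cdot \frac{20}{9} \left(-33\right) = - 3 \cdot 20 \cdot \frac{1}{9} \left(-33\right) = \left(-3\right) \frac{20}{9} \left(-33\right) = \left(- \frac{20}{3}\right) \left(-33\right) = 220$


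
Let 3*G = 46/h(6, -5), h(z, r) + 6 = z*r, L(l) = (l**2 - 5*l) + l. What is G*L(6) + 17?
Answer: 107/9 ≈ 11.889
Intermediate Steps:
L(l) = l**2 - 4*l
h(z, r) = -6 + r*z (h(z, r) = -6 + z*r = -6 + r*z)
G = -23/54 (G = (46/(-6 - 5*6))/3 = (46/(-6 - 30))/3 = (46/(-36))/3 = (46*(-1/36))/3 = (1/3)*(-23/18) = -23/54 ≈ -0.42593)
G*L(6) + 17 = -23*(-4 + 6)/9 + 17 = -23*2/9 + 17 = -23/54*12 + 17 = -46/9 + 17 = 107/9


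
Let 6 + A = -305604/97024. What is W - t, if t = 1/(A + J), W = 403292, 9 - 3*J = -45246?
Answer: 147475747153060/365679823 ≈ 4.0329e+5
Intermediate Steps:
J = 15085 (J = 3 - 1/3*(-45246) = 3 + 15082 = 15085)
A = -221937/24256 (A = -6 - 305604/97024 = -6 - 305604*1/97024 = -6 - 76401/24256 = -221937/24256 ≈ -9.1498)
t = 24256/365679823 (t = 1/(-221937/24256 + 15085) = 1/(365679823/24256) = 24256/365679823 ≈ 6.6331e-5)
W - t = 403292 - 1*24256/365679823 = 403292 - 24256/365679823 = 147475747153060/365679823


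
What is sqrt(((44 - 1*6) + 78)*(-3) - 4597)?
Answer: I*sqrt(4945) ≈ 70.321*I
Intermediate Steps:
sqrt(((44 - 1*6) + 78)*(-3) - 4597) = sqrt(((44 - 6) + 78)*(-3) - 4597) = sqrt((38 + 78)*(-3) - 4597) = sqrt(116*(-3) - 4597) = sqrt(-348 - 4597) = sqrt(-4945) = I*sqrt(4945)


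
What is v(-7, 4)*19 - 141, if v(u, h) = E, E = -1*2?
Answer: -179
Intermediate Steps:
E = -2
v(u, h) = -2
v(-7, 4)*19 - 141 = -2*19 - 141 = -38 - 141 = -179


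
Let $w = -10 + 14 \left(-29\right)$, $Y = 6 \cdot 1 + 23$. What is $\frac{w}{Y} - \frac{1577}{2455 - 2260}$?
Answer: $- \frac{126853}{5655} \approx -22.432$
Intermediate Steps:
$Y = 29$ ($Y = 6 + 23 = 29$)
$w = -416$ ($w = -10 - 406 = -416$)
$\frac{w}{Y} - \frac{1577}{2455 - 2260} = - \frac{416}{29} - \frac{1577}{2455 - 2260} = \left(-416\right) \frac{1}{29} - \frac{1577}{195} = - \frac{416}{29} - \frac{1577}{195} = - \frac{126853}{5655}$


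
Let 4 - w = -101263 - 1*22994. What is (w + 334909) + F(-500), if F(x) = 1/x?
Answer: 229584999/500 ≈ 4.5917e+5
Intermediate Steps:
w = 124261 (w = 4 - (-101263 - 1*22994) = 4 - (-101263 - 22994) = 4 - 1*(-124257) = 4 + 124257 = 124261)
(w + 334909) + F(-500) = (124261 + 334909) + 1/(-500) = 459170 - 1/500 = 229584999/500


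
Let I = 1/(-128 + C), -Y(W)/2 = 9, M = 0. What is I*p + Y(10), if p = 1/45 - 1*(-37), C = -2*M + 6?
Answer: -50243/2745 ≈ -18.303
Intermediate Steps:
C = 6 (C = -2*0 + 6 = 0 + 6 = 6)
Y(W) = -18 (Y(W) = -2*9 = -18)
p = 1666/45 (p = 1/45 + 37 = 1666/45 ≈ 37.022)
I = -1/122 (I = 1/(-128 + 6) = 1/(-122) = -1/122 ≈ -0.0081967)
I*p + Y(10) = -1/122*1666/45 - 18 = -833/2745 - 18 = -50243/2745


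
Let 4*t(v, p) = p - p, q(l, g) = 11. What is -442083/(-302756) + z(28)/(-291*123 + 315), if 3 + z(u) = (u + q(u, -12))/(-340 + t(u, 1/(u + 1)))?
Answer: 444412970647/304333358760 ≈ 1.4603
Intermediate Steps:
t(v, p) = 0 (t(v, p) = (p - p)/4 = (¼)*0 = 0)
z(u) = -1031/340 - u/340 (z(u) = -3 + (u + 11)/(-340 + 0) = -3 + (11 + u)/(-340) = -3 + (11 + u)*(-1/340) = -3 + (-11/340 - u/340) = -1031/340 - u/340)
-442083/(-302756) + z(28)/(-291*123 + 315) = -442083/(-302756) + (-1031/340 - 1/340*28)/(-291*123 + 315) = -442083*(-1/302756) + (-1031/340 - 7/85)/(-35793 + 315) = 442083/302756 - 1059/340/(-35478) = 442083/302756 - 1059/340*(-1/35478) = 442083/302756 + 353/4020840 = 444412970647/304333358760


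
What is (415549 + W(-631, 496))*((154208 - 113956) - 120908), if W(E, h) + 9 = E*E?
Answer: -65629867856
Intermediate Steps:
W(E, h) = -9 + E² (W(E, h) = -9 + E*E = -9 + E²)
(415549 + W(-631, 496))*((154208 - 113956) - 120908) = (415549 + (-9 + (-631)²))*((154208 - 113956) - 120908) = (415549 + (-9 + 398161))*(40252 - 120908) = (415549 + 398152)*(-80656) = 813701*(-80656) = -65629867856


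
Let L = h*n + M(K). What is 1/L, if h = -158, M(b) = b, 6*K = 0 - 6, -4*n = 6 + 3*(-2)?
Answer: -1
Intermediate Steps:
n = 0 (n = -(6 + 3*(-2))/4 = -(6 - 6)/4 = -1/4*0 = 0)
K = -1 (K = (0 - 6)/6 = (1/6)*(-6) = -1)
L = -1 (L = -158*0 - 1 = 0 - 1 = -1)
1/L = 1/(-1) = -1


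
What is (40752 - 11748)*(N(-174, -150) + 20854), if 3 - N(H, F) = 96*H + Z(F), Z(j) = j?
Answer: 1093769844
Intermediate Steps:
N(H, F) = 3 - F - 96*H (N(H, F) = 3 - (96*H + F) = 3 - (F + 96*H) = 3 + (-F - 96*H) = 3 - F - 96*H)
(40752 - 11748)*(N(-174, -150) + 20854) = (40752 - 11748)*((3 - 1*(-150) - 96*(-174)) + 20854) = 29004*((3 + 150 + 16704) + 20854) = 29004*(16857 + 20854) = 29004*37711 = 1093769844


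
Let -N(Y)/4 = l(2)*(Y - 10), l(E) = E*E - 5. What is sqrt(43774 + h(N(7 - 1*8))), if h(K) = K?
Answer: sqrt(43730) ≈ 209.12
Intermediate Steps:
l(E) = -5 + E**2 (l(E) = E**2 - 5 = -5 + E**2)
N(Y) = -40 + 4*Y (N(Y) = -4*(-5 + 2**2)*(Y - 10) = -4*(-5 + 4)*(-10 + Y) = -(-4)*(-10 + Y) = -4*(10 - Y) = -40 + 4*Y)
sqrt(43774 + h(N(7 - 1*8))) = sqrt(43774 + (-40 + 4*(7 - 1*8))) = sqrt(43774 + (-40 + 4*(7 - 8))) = sqrt(43774 + (-40 + 4*(-1))) = sqrt(43774 + (-40 - 4)) = sqrt(43774 - 44) = sqrt(43730)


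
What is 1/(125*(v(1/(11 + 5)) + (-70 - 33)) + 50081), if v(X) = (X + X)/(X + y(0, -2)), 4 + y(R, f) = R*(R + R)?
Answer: 63/2343728 ≈ 2.6880e-5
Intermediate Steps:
y(R, f) = -4 + 2*R² (y(R, f) = -4 + R*(R + R) = -4 + R*(2*R) = -4 + 2*R²)
v(X) = 2*X/(-4 + X) (v(X) = (X + X)/(X + (-4 + 2*0²)) = (2*X)/(X + (-4 + 2*0)) = (2*X)/(X + (-4 + 0)) = (2*X)/(X - 4) = (2*X)/(-4 + X) = 2*X/(-4 + X))
1/(125*(v(1/(11 + 5)) + (-70 - 33)) + 50081) = 1/(125*(2/((11 + 5)*(-4 + 1/(11 + 5))) + (-70 - 33)) + 50081) = 1/(125*(2/(16*(-4 + 1/16)) - 103) + 50081) = 1/(125*(2*(1/16)/(-4 + 1/16) - 103) + 50081) = 1/(125*(2*(1/16)/(-63/16) - 103) + 50081) = 1/(125*(2*(1/16)*(-16/63) - 103) + 50081) = 1/(125*(-2/63 - 103) + 50081) = 1/(125*(-6491/63) + 50081) = 1/(-811375/63 + 50081) = 1/(2343728/63) = 63/2343728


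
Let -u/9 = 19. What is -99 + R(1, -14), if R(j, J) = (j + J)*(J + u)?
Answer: 2306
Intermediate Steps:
u = -171 (u = -9*19 = -171)
R(j, J) = (-171 + J)*(J + j) (R(j, J) = (j + J)*(J - 171) = (J + j)*(-171 + J) = (-171 + J)*(J + j))
-99 + R(1, -14) = -99 + ((-14)² - 171*(-14) - 171*1 - 14*1) = -99 + (196 + 2394 - 171 - 14) = -99 + 2405 = 2306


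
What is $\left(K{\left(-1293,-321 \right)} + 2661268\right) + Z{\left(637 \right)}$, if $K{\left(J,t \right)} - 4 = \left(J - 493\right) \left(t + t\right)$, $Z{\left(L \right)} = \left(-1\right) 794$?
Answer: $3807090$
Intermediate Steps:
$Z{\left(L \right)} = -794$
$K{\left(J,t \right)} = 4 + 2 t \left(-493 + J\right)$ ($K{\left(J,t \right)} = 4 + \left(J - 493\right) \left(t + t\right) = 4 + \left(-493 + J\right) 2 t = 4 + 2 t \left(-493 + J\right)$)
$\left(K{\left(-1293,-321 \right)} + 2661268\right) + Z{\left(637 \right)} = \left(\left(4 - -316506 + 2 \left(-1293\right) \left(-321\right)\right) + 2661268\right) - 794 = \left(\left(4 + 316506 + 830106\right) + 2661268\right) - 794 = \left(1146616 + 2661268\right) - 794 = 3807884 - 794 = 3807090$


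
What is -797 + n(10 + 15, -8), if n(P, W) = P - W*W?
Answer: -836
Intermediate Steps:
n(P, W) = P - W²
-797 + n(10 + 15, -8) = -797 + ((10 + 15) - 1*(-8)²) = -797 + (25 - 1*64) = -797 + (25 - 64) = -797 - 39 = -836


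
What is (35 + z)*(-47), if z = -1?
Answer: -1598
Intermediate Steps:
(35 + z)*(-47) = (35 - 1)*(-47) = 34*(-47) = -1598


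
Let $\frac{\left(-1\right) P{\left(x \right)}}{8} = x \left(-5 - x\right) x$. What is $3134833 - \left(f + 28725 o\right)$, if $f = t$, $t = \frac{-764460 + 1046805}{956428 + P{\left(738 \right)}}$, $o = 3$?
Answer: $\frac{9872531283989167}{3238320364} \approx 3.0487 \cdot 10^{6}$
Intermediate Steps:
$P{\left(x \right)} = - 8 x^{2} \left(-5 - x\right)$ ($P{\left(x \right)} = - 8 x \left(-5 - x\right) x = - 8 x^{2} \left(-5 - x\right)$)
$t = \frac{282345}{3238320364}$ ($t = \frac{-764460 + 1046805}{956428 + 8 \cdot 738^{2} \left(5 + 738\right)} = \frac{282345}{956428 + 8 \cdot 544644 \cdot 743} = \frac{282345}{956428 + 3237363936} = \frac{282345}{3238320364} \approx 8.7189 \cdot 10^{-5}$)
$f = \frac{282345}{3238320364} \approx 8.7189 \cdot 10^{-5}$
$3134833 - \left(f + 28725 o\right) = 3134833 - \left(\frac{282345}{3238320364} + 28725 \cdot 3\right) = 3134833 - \frac{279062257650045}{3238320364} = \frac{9872531283989167}{3238320364}$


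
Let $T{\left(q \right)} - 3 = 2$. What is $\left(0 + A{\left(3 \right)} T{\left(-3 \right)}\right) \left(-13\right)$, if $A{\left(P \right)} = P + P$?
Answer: $-390$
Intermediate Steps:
$A{\left(P \right)} = 2 P$
$T{\left(q \right)} = 5$ ($T{\left(q \right)} = 3 + 2 = 5$)
$\left(0 + A{\left(3 \right)} T{\left(-3 \right)}\right) \left(-13\right) = \left(0 + 2 \cdot 3 \cdot 5\right) \left(-13\right) = \left(0 + 6 \cdot 5\right) \left(-13\right) = \left(0 + 30\right) \left(-13\right) = 30 \left(-13\right) = -390$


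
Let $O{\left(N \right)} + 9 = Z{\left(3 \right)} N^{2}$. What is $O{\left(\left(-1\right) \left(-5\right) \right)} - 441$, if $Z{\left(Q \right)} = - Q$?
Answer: $-525$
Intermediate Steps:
$O{\left(N \right)} = -9 - 3 N^{2}$ ($O{\left(N \right)} = -9 + \left(-1\right) 3 N^{2} = -9 - 3 N^{2}$)
$O{\left(\left(-1\right) \left(-5\right) \right)} - 441 = \left(-9 - 3 \left(\left(-1\right) \left(-5\right)\right)^{2}\right) - 441 = \left(-9 - 3 \cdot 5^{2}\right) - 441 = \left(-9 - 75\right) - 441 = -84 - 441 = -525$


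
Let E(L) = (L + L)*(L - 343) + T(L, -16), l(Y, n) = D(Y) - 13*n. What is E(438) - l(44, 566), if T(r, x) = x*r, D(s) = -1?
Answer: 83571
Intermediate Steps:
T(r, x) = r*x
l(Y, n) = -1 - 13*n
E(L) = -16*L + 2*L*(-343 + L) (E(L) = (L + L)*(L - 343) + L*(-16) = (2*L)*(-343 + L) - 16*L = 2*L*(-343 + L) - 16*L = -16*L + 2*L*(-343 + L))
E(438) - l(44, 566) = 2*438*(-351 + 438) - (-1 - 13*566) = 2*438*87 - (-1 - 7358) = 76212 - 1*(-7359) = 76212 + 7359 = 83571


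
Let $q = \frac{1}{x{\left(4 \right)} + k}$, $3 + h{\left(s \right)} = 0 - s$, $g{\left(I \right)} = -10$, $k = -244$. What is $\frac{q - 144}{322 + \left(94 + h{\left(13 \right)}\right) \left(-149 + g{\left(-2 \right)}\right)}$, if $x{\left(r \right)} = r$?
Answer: $\frac{34561}{2899200} \approx 0.011921$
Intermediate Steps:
$h{\left(s \right)} = -3 - s$ ($h{\left(s \right)} = -3 + \left(0 - s\right) = -3 - s$)
$q = - \frac{1}{240}$ ($q = \frac{1}{4 - 244} = \frac{1}{-240} = - \frac{1}{240} \approx -0.0041667$)
$\frac{q - 144}{322 + \left(94 + h{\left(13 \right)}\right) \left(-149 + g{\left(-2 \right)}\right)} = \frac{- \frac{1}{240} - 144}{322 + \left(94 - 16\right) \left(-149 - 10\right)} = - \frac{34561}{240 \left(322 + \left(94 - 16\right) \left(-159\right)\right)} = - \frac{34561}{240 \left(322 + 78 \left(-159\right)\right)} = - \frac{34561}{240 \left(322 - 12402\right)} = - \frac{34561}{240 \left(-12080\right)} = \left(- \frac{34561}{240}\right) \left(- \frac{1}{12080}\right) = \frac{34561}{2899200}$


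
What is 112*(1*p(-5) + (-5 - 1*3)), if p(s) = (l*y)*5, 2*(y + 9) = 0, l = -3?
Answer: 14224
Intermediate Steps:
y = -9 (y = -9 + (1/2)*0 = -9 + 0 = -9)
p(s) = 135 (p(s) = -3*(-9)*5 = 27*5 = 135)
112*(1*p(-5) + (-5 - 1*3)) = 112*(1*135 + (-5 - 1*3)) = 112*(135 + (-5 - 3)) = 112*(135 - 8) = 112*127 = 14224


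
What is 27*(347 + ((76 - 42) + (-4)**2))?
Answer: 10719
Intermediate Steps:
27*(347 + ((76 - 42) + (-4)**2)) = 27*(347 + (34 + 16)) = 27*(347 + 50) = 27*397 = 10719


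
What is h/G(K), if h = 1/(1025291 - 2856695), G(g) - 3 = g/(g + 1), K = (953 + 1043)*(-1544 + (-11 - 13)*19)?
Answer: -3991999/29243853577788 ≈ -1.3651e-7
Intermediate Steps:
K = -3992000 (K = 1996*(-1544 - 24*19) = 1996*(-1544 - 456) = 1996*(-2000) = -3992000)
G(g) = 3 + g/(1 + g) (G(g) = 3 + g/(g + 1) = 3 + g/(1 + g))
h = -1/1831404 (h = 1/(-1831404) = -1/1831404 ≈ -5.4603e-7)
h/G(K) = -(1 - 3992000)/(3 + 4*(-3992000))/1831404 = -(-3991999/(3 - 15968000))/1831404 = -1/(1831404*((-1/3991999*(-15967997)))) = -1/(1831404*15967997/3991999) = -1/1831404*3991999/15967997 = -3991999/29243853577788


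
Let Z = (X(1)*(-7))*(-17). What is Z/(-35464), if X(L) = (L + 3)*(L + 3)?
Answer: -238/4433 ≈ -0.053688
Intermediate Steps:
X(L) = (3 + L)² (X(L) = (3 + L)*(3 + L) = (3 + L)²)
Z = 1904 (Z = ((3 + 1)²*(-7))*(-17) = (4²*(-7))*(-17) = (16*(-7))*(-17) = -112*(-17) = 1904)
Z/(-35464) = 1904/(-35464) = 1904*(-1/35464) = -238/4433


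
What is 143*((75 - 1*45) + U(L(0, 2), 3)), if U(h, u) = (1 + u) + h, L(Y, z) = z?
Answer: 5148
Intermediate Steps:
U(h, u) = 1 + h + u
143*((75 - 1*45) + U(L(0, 2), 3)) = 143*((75 - 1*45) + (1 + 2 + 3)) = 143*((75 - 45) + 6) = 143*(30 + 6) = 143*36 = 5148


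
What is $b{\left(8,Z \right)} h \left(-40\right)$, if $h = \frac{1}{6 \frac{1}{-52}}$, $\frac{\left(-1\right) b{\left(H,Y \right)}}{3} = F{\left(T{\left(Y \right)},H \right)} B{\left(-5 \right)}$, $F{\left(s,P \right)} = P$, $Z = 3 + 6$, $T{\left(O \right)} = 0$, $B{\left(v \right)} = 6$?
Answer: $-49920$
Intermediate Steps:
$Z = 9$
$b{\left(H,Y \right)} = - 18 H$ ($b{\left(H,Y \right)} = - 3 H 6 = - 3 \cdot 6 H = - 18 H$)
$h = - \frac{26}{3}$ ($h = \frac{1}{6 \left(- \frac{1}{52}\right)} = \frac{1}{- \frac{3}{26}} = - \frac{26}{3} \approx -8.6667$)
$b{\left(8,Z \right)} h \left(-40\right) = \left(-18\right) 8 \left(- \frac{26}{3}\right) \left(-40\right) = \left(-144\right) \left(- \frac{26}{3}\right) \left(-40\right) = 1248 \left(-40\right) = -49920$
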